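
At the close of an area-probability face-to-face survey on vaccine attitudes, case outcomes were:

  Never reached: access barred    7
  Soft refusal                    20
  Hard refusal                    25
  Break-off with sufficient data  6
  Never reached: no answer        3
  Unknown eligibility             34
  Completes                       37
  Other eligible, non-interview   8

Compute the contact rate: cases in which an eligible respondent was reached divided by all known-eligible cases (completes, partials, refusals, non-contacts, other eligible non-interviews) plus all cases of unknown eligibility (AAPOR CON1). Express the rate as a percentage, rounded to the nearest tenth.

Refusals = 25 + 20 = 45
Non-contacts = 3 + 7 = 10
Top → 37 + 6 + 45 + 8 = 96
Base → 37 + 6 + 45 + 10 + 8 + 34 = 140
CON1 = 96 / 140 = 0.6857

68.6%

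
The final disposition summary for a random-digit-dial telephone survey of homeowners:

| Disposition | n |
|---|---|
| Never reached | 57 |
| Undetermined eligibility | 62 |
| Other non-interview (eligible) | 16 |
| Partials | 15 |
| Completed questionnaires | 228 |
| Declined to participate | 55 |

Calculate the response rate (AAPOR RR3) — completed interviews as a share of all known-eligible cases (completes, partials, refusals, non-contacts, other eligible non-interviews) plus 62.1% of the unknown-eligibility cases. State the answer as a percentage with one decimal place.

Numerator → 228
Determined eligible → 228 + 15 + 55 + 57 + 16 = 371
Eligible share of unknowns → 0.6210 × 62 = 38.50
Base → 371 + 38.50 = 409.50
RR3 = 228 / 409.50 = 0.5568

55.7%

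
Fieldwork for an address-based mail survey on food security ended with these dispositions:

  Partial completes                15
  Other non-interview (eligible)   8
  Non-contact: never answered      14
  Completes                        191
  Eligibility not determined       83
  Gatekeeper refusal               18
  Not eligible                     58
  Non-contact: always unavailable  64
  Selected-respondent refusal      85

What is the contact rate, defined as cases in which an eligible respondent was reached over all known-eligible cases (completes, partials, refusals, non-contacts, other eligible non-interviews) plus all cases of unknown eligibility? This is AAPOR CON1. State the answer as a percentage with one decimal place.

66.3%

Refusals = 18 + 85 = 103
Never reached = 14 + 64 = 78
Num = 191 + 15 + 103 + 8 = 317
Base = 191 + 15 + 103 + 78 + 8 + 83 = 478
CON1 = 317 / 478 = 0.6632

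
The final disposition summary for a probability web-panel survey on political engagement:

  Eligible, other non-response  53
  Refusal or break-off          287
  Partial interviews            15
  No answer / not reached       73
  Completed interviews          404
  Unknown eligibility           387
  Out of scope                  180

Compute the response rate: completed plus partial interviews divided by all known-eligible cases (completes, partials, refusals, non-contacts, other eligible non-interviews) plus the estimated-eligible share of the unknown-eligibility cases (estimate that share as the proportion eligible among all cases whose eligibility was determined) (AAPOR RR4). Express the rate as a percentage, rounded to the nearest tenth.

Top = 404 + 15 = 419
Eligible (known) = 404 + 15 + 287 + 73 + 53 = 832
e = 832 / (832 + 180) = 832 / 1012 = 0.8221
Eligible share of unknowns = 0.8221 × 387 = 318.15
Base = 832 + 318.15 = 1150.15
RR4 = 419 / 1150.15 = 0.3643

36.4%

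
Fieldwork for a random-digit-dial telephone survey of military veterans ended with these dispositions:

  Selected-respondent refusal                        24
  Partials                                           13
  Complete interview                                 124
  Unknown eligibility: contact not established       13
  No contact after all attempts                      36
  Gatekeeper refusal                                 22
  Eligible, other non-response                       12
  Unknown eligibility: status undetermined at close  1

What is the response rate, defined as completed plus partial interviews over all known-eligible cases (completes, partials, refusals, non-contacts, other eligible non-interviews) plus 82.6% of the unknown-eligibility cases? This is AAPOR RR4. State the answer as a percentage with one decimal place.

56.5%

Declined to participate = 22 + 24 = 46
Undetermined eligibility = 13 + 1 = 14
Num = 124 + 13 = 137
Eligible (known) = 124 + 13 + 46 + 36 + 12 = 231
Estimated eligible among unknowns = 0.8260 × 14 = 11.56
Base = 231 + 11.56 = 242.56
RR4 = 137 / 242.56 = 0.5648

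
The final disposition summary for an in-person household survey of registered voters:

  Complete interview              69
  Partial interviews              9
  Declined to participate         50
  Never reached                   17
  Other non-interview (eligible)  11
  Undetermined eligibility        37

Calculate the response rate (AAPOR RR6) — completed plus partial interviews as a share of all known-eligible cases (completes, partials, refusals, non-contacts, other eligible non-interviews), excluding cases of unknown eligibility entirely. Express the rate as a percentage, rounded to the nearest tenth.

50.0%

Numerator → 69 + 9 = 78
Denom → 69 + 9 + 50 + 17 + 11 = 156
RR6 = 78 / 156 = 0.5000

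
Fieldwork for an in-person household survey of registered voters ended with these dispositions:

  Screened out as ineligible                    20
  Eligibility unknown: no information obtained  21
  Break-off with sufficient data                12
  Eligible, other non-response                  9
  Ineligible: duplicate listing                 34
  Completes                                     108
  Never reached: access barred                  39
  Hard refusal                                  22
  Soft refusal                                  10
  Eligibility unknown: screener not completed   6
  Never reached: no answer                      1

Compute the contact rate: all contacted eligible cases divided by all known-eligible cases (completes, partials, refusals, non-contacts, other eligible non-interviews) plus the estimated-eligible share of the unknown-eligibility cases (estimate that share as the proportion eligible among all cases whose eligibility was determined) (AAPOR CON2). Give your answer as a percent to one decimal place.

Refusals = 22 + 10 = 32
Non-contacts = 1 + 39 = 40
Eligibility not determined = 6 + 21 = 27
Ineligible = 20 + 34 = 54
Top: 108 + 12 + 32 + 9 = 161
Known eligible: 108 + 12 + 32 + 40 + 9 = 201
e = 201 / (201 + 54) = 201 / 255 = 0.7882
e × U: 0.7882 × 27 = 21.28
Denom: 201 + 21.28 = 222.28
CON2 = 161 / 222.28 = 0.7243

72.4%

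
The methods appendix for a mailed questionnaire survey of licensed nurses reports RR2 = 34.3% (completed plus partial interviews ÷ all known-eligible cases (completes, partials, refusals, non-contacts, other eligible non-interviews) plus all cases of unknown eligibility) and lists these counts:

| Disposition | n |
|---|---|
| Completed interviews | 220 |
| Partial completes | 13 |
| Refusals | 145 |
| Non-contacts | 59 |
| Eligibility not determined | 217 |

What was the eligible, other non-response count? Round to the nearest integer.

Top → 220 + 13 = 233
RR2 = 233 / D = 0.343
D = 233 / 0.343 = 679.3
Other denominator terms total 654
eligible, other non-response = 679.3 − 654 ≈ 25

25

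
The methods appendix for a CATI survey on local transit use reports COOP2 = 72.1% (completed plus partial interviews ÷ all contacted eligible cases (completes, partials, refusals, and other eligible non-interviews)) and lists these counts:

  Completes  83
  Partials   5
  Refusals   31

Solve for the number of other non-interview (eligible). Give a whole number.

3

Num → 83 + 5 = 88
COOP2 = 88 / D = 0.721
D = 88 / 0.721 = 122.1
Other denominator terms total 119
other non-interview (eligible) = 122.1 − 119 ≈ 3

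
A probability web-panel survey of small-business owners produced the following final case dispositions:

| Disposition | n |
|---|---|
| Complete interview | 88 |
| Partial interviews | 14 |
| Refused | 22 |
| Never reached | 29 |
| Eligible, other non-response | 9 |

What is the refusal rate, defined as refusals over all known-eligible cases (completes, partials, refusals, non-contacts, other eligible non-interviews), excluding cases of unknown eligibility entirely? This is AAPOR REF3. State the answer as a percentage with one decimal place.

Numerator = 22
Base = 88 + 14 + 22 + 29 + 9 = 162
REF3 = 22 / 162 = 0.1358

13.6%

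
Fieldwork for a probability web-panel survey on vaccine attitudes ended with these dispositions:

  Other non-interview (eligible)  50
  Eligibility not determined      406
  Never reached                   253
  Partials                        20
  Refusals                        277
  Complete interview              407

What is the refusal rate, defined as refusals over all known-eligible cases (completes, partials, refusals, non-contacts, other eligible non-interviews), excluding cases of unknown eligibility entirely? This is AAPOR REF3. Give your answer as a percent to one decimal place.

Top: 277
Denominator: 407 + 20 + 277 + 253 + 50 = 1007
REF3 = 277 / 1007 = 0.2751

27.5%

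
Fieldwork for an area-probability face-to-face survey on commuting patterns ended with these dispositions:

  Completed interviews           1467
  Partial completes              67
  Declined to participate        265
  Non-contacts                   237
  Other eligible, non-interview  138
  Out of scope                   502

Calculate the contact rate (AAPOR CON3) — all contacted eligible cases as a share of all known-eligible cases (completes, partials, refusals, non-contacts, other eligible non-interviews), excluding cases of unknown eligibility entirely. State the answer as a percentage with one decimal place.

89.1%

Top: 1467 + 67 + 265 + 138 = 1937
Denominator: 1467 + 67 + 265 + 237 + 138 = 2174
CON3 = 1937 / 2174 = 0.8910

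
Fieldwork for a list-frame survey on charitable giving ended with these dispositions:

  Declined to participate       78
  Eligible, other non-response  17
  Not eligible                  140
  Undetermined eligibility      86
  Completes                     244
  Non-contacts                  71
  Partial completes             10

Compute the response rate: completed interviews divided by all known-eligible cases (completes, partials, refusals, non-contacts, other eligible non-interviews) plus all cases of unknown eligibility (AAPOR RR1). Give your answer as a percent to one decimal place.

48.2%

Numerator → 244
Base → 244 + 10 + 78 + 71 + 17 + 86 = 506
RR1 = 244 / 506 = 0.4822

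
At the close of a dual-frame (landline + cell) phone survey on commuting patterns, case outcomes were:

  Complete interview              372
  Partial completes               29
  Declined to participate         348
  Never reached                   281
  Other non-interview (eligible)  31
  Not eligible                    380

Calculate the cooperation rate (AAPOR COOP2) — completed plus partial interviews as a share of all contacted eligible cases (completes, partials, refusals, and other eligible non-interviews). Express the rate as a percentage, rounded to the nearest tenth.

51.4%

Numerator → 372 + 29 = 401
Denominator → 372 + 29 + 348 + 31 = 780
COOP2 = 401 / 780 = 0.5141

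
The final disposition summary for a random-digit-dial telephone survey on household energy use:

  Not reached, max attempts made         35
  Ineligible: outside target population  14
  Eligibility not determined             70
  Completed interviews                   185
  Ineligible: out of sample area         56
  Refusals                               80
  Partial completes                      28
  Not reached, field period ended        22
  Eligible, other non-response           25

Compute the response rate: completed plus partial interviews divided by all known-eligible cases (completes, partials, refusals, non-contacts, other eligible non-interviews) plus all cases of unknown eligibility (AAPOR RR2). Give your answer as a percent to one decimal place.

47.9%

No contact after all attempts = 22 + 35 = 57
Not eligible = 14 + 56 = 70
Top = 185 + 28 = 213
Denom = 185 + 28 + 80 + 57 + 25 + 70 = 445
RR2 = 213 / 445 = 0.4787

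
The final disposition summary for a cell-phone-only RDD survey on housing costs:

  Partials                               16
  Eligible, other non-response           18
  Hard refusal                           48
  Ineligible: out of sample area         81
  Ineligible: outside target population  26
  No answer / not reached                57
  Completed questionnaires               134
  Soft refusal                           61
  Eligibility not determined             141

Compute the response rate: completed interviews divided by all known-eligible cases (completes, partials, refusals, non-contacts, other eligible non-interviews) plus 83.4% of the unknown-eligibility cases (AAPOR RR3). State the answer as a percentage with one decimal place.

29.7%

Refused = 48 + 61 = 109
Screened out, ineligible = 26 + 81 = 107
Numerator: 134
Determined eligible: 134 + 16 + 109 + 57 + 18 = 334
Estimated eligible among unknowns: 0.8340 × 141 = 117.59
Denominator: 334 + 117.59 = 451.59
RR3 = 134 / 451.59 = 0.2967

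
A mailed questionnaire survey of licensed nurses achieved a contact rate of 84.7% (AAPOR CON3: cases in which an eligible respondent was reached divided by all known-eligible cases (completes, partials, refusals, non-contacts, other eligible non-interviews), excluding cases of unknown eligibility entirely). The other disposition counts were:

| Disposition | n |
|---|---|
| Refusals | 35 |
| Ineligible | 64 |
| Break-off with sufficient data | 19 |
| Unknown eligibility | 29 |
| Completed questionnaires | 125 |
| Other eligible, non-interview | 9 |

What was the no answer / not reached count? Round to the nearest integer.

34

Numerator: 125 + 19 + 35 + 9 = 188
CON3 = 188 / D = 0.847
D = 188 / 0.847 = 222.0
Other denominator terms total 188
no answer / not reached = 222.0 − 188 ≈ 34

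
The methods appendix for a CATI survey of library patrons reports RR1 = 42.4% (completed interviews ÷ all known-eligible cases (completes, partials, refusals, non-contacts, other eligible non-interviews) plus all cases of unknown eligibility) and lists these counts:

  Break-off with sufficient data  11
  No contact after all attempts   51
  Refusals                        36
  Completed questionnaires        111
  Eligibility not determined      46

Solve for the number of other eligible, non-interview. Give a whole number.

7

RR1 = 111 / D = 0.424
D = 111 / 0.424 = 261.8
Remaining denominator categories sum to 255
other eligible, non-interview = 261.8 − 255 ≈ 7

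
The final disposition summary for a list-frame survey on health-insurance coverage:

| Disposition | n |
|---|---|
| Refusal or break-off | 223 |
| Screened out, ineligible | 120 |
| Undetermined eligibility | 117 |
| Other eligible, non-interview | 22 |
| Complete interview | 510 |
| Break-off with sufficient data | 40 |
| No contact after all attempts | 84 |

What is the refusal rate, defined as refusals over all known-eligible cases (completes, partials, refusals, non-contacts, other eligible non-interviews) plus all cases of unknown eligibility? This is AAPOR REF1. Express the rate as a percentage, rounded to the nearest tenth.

Top = 223
Denominator = 510 + 40 + 223 + 84 + 22 + 117 = 996
REF1 = 223 / 996 = 0.2239

22.4%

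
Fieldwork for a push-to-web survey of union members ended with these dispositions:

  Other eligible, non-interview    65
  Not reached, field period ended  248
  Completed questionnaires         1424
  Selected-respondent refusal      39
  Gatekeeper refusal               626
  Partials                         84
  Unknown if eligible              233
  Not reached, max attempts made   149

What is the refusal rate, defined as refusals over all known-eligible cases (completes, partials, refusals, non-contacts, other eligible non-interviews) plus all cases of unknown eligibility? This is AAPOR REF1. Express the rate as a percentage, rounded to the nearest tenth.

23.2%

Refusal or break-off = 626 + 39 = 665
No answer / not reached = 248 + 149 = 397
Numerator = 665
Denominator = 1424 + 84 + 665 + 397 + 65 + 233 = 2868
REF1 = 665 / 2868 = 0.2319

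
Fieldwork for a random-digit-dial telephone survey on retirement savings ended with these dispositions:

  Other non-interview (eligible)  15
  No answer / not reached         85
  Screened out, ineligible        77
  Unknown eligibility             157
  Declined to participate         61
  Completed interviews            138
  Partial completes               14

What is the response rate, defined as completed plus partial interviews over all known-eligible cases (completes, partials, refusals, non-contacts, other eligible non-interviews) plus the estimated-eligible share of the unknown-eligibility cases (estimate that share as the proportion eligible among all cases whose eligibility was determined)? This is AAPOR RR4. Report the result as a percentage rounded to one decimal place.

Top: 138 + 14 = 152
Eligible (known): 138 + 14 + 61 + 85 + 15 = 313
e = 313 / (313 + 77) = 313 / 390 = 0.8026
Eligible share of unknowns: 0.8026 × 157 = 126.01
Denominator: 313 + 126.01 = 439.01
RR4 = 152 / 439.01 = 0.3462

34.6%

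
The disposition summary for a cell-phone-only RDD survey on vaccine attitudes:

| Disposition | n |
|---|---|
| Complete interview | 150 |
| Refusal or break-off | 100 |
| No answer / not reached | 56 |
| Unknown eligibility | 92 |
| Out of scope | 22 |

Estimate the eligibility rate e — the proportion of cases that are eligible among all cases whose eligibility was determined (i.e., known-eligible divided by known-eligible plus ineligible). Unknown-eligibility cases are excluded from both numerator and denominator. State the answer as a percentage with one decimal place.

Known eligible: 150 + 100 + 56 = 306
e = 306 / (306 + 22) = 306 / 328 = 0.9329

93.3%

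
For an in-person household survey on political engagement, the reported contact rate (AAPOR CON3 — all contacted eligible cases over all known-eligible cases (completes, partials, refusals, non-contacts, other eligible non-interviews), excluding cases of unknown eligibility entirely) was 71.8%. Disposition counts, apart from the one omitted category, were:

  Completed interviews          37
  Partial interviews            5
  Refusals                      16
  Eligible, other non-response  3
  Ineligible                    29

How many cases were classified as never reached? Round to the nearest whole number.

24

Numerator: 37 + 5 + 16 + 3 = 61
CON3 = 61 / D = 0.718
D = 61 / 0.718 = 85.0
Rest of base = 61
never reached = 85.0 − 61 ≈ 24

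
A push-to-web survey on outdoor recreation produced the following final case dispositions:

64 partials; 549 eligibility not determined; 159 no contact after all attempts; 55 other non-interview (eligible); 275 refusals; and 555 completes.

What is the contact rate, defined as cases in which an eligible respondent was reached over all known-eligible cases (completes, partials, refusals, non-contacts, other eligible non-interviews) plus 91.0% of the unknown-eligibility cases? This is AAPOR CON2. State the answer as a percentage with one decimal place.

Numerator = 555 + 64 + 275 + 55 = 949
Determined eligible = 555 + 64 + 275 + 159 + 55 = 1108
Eligible share of unknowns = 0.9100 × 549 = 499.59
Base = 1108 + 499.59 = 1607.59
CON2 = 949 / 1607.59 = 0.5903

59.0%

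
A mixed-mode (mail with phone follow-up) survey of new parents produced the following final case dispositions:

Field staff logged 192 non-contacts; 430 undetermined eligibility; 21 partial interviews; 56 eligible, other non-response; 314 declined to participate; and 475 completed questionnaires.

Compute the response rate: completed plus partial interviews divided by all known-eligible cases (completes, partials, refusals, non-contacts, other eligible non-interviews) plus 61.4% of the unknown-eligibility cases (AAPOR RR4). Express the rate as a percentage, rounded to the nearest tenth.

Numerator → 475 + 21 = 496
Determined eligible → 475 + 21 + 314 + 192 + 56 = 1058
Estimated eligible among unknowns → 0.6140 × 430 = 264.02
Denom → 1058 + 264.02 = 1322.02
RR4 = 496 / 1322.02 = 0.3752

37.5%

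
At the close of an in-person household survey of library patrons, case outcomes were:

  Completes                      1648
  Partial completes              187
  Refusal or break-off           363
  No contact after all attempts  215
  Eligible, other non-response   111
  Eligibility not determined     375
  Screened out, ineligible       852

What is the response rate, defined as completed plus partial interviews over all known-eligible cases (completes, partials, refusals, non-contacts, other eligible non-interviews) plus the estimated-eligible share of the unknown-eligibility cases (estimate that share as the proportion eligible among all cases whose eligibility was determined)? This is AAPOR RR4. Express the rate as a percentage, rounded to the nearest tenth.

65.4%

Num = 1648 + 187 = 1835
Known eligible = 1648 + 187 + 363 + 215 + 111 = 2524
e = 2524 / (2524 + 852) = 2524 / 3376 = 0.7476
Estimated eligible among unknowns = 0.7476 × 375 = 280.35
Denominator = 2524 + 280.35 = 2804.35
RR4 = 1835 / 2804.35 = 0.6543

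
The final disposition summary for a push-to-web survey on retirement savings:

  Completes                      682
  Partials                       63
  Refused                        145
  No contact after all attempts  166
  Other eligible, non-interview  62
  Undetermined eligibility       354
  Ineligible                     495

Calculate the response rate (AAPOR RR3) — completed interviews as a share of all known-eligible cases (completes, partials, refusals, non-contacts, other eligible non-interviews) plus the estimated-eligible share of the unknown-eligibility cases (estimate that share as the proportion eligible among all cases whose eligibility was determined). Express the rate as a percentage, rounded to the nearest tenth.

50.0%

Top = 682
Determined eligible = 682 + 63 + 145 + 166 + 62 = 1118
e = 1118 / (1118 + 495) = 1118 / 1613 = 0.6931
Estimated eligible among unknowns = 0.6931 × 354 = 245.36
Denominator = 1118 + 245.36 = 1363.36
RR3 = 682 / 1363.36 = 0.5002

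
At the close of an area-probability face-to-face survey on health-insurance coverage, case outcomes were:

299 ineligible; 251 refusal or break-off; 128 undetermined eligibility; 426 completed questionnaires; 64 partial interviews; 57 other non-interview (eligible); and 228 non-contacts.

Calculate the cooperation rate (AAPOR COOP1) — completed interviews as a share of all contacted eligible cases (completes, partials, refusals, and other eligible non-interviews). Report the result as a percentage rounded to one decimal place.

Top → 426
Denom → 426 + 64 + 251 + 57 = 798
COOP1 = 426 / 798 = 0.5338

53.4%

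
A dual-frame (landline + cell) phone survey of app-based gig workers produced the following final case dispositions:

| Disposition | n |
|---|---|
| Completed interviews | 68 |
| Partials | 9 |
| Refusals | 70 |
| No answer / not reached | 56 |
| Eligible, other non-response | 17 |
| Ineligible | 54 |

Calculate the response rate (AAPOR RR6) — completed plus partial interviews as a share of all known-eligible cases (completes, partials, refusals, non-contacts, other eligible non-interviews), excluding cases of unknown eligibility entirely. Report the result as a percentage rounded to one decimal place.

Numerator = 68 + 9 = 77
Base = 68 + 9 + 70 + 56 + 17 = 220
RR6 = 77 / 220 = 0.3500

35.0%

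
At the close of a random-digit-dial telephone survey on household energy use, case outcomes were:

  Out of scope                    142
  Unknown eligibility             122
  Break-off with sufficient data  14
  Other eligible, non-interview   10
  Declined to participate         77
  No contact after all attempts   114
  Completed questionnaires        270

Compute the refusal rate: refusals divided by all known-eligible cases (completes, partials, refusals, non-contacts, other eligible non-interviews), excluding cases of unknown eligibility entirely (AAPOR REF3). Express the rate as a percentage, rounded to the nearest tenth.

Top → 77
Base → 270 + 14 + 77 + 114 + 10 = 485
REF3 = 77 / 485 = 0.1588

15.9%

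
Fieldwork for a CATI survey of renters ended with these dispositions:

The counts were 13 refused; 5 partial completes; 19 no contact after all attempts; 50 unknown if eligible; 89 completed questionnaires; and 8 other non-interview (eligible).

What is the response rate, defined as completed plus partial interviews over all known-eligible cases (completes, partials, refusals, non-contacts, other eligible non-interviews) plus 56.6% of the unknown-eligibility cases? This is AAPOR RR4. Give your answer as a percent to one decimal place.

57.9%

Top: 89 + 5 = 94
Determined eligible: 89 + 5 + 13 + 19 + 8 = 134
e × U: 0.5660 × 50 = 28.30
Base: 134 + 28.30 = 162.30
RR4 = 94 / 162.30 = 0.5792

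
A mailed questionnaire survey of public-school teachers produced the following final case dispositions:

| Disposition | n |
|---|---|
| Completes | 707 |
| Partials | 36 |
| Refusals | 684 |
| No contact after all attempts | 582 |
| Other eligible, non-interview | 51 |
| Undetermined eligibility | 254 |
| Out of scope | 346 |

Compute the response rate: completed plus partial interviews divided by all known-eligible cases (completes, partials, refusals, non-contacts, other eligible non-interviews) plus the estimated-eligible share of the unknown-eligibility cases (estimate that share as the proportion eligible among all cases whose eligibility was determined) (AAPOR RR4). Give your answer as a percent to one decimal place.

32.6%

Num: 707 + 36 = 743
Known eligible: 707 + 36 + 684 + 582 + 51 = 2060
e = 2060 / (2060 + 346) = 2060 / 2406 = 0.8562
Eligible share of unknowns: 0.8562 × 254 = 217.47
Denominator: 2060 + 217.47 = 2277.47
RR4 = 743 / 2277.47 = 0.3262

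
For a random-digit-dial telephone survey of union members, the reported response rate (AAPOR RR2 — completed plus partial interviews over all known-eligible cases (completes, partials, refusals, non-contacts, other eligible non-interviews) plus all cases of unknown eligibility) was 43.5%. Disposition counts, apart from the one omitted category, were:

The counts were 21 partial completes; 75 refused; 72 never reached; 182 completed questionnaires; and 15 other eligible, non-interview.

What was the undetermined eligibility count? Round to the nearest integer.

102

Numerator = 182 + 21 = 203
RR2 = 203 / D = 0.435
D = 203 / 0.435 = 466.7
Other denominator terms total 365
undetermined eligibility = 466.7 − 365 ≈ 102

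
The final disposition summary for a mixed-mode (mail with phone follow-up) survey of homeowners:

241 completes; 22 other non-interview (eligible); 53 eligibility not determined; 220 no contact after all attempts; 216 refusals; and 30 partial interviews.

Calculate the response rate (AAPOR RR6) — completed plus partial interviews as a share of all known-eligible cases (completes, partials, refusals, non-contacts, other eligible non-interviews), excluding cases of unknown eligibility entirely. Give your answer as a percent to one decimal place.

37.2%

Num: 241 + 30 = 271
Denominator: 241 + 30 + 216 + 220 + 22 = 729
RR6 = 271 / 729 = 0.3717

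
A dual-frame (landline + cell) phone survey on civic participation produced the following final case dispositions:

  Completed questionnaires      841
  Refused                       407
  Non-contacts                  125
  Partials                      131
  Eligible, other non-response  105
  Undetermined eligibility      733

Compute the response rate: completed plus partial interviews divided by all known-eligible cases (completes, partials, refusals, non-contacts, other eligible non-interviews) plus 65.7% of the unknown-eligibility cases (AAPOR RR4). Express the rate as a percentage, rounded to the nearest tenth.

46.5%

Top: 841 + 131 = 972
Determined eligible: 841 + 131 + 407 + 125 + 105 = 1609
Estimated eligible among unknowns: 0.6570 × 733 = 481.58
Denom: 1609 + 481.58 = 2090.58
RR4 = 972 / 2090.58 = 0.4649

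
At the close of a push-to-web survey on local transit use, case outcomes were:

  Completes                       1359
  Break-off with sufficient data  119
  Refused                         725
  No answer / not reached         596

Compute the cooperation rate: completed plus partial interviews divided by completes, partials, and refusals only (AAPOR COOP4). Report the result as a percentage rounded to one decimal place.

67.1%

Numerator: 1359 + 119 = 1478
Denominator: 1359 + 119 + 725 = 2203
COOP4 = 1478 / 2203 = 0.6709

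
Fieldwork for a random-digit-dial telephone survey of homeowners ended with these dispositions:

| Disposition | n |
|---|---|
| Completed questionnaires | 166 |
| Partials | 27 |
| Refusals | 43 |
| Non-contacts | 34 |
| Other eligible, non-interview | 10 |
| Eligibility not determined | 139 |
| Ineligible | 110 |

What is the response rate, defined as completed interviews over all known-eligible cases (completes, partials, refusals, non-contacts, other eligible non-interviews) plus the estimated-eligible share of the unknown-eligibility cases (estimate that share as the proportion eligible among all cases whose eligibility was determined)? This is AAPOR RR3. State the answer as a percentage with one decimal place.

43.7%

Num = 166
Eligible (known) = 166 + 27 + 43 + 34 + 10 = 280
e = 280 / (280 + 110) = 280 / 390 = 0.7179
e × U = 0.7179 × 139 = 99.79
Denominator = 280 + 99.79 = 379.79
RR3 = 166 / 379.79 = 0.4371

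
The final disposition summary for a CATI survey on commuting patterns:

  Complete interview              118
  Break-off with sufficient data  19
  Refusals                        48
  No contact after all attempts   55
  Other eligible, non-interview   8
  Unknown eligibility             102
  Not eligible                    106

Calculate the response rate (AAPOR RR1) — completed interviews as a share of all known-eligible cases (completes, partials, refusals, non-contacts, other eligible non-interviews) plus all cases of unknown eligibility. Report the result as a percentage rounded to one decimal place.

33.7%

Top → 118
Base → 118 + 19 + 48 + 55 + 8 + 102 = 350
RR1 = 118 / 350 = 0.3371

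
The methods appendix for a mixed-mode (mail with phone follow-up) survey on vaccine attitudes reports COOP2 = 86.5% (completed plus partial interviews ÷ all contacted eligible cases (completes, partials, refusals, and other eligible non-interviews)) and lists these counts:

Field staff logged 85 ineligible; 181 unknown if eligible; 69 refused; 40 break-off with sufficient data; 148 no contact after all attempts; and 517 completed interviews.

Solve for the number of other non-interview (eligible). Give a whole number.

Numerator: 517 + 40 = 557
COOP2 = 557 / D = 0.865
D = 557 / 0.865 = 643.9
Other denominator terms total 626
other non-interview (eligible) = 643.9 − 626 ≈ 18

18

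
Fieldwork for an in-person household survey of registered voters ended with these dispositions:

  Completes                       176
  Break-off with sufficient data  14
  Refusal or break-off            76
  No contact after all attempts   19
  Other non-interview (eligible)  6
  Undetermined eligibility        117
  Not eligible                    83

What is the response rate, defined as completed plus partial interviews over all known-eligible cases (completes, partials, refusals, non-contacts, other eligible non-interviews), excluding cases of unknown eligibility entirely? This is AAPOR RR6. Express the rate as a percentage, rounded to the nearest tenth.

Numerator = 176 + 14 = 190
Denominator = 176 + 14 + 76 + 19 + 6 = 291
RR6 = 190 / 291 = 0.6529

65.3%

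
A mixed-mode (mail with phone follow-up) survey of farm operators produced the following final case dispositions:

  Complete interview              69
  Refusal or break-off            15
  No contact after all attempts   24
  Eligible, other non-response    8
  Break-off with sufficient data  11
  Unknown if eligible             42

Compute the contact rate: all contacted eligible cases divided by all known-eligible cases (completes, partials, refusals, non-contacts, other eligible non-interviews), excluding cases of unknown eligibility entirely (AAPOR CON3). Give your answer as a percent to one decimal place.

81.1%

Top → 69 + 11 + 15 + 8 = 103
Denom → 69 + 11 + 15 + 24 + 8 = 127
CON3 = 103 / 127 = 0.8110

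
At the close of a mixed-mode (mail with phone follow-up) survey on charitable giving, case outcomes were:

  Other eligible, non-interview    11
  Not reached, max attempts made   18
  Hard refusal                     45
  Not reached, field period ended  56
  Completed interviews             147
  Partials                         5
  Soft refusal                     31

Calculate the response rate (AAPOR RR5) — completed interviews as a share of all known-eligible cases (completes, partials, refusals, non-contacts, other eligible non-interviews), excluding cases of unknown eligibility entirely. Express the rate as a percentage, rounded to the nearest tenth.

Refused = 45 + 31 = 76
Never reached = 56 + 18 = 74
Num = 147
Base = 147 + 5 + 76 + 74 + 11 = 313
RR5 = 147 / 313 = 0.4696

47.0%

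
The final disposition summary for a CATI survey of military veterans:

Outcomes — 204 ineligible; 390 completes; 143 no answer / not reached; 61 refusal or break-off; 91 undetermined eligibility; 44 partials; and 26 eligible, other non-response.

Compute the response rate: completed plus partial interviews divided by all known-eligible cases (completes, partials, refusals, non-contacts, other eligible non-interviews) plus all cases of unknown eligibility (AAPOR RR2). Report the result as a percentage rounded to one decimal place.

Numerator: 390 + 44 = 434
Base: 390 + 44 + 61 + 143 + 26 + 91 = 755
RR2 = 434 / 755 = 0.5748

57.5%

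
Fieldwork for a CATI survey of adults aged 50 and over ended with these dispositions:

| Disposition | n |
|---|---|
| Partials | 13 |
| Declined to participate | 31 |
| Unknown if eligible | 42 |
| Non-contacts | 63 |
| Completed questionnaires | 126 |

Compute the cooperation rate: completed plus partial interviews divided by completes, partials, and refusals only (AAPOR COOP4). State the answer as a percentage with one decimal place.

81.8%

Numerator = 126 + 13 = 139
Denom = 126 + 13 + 31 = 170
COOP4 = 139 / 170 = 0.8176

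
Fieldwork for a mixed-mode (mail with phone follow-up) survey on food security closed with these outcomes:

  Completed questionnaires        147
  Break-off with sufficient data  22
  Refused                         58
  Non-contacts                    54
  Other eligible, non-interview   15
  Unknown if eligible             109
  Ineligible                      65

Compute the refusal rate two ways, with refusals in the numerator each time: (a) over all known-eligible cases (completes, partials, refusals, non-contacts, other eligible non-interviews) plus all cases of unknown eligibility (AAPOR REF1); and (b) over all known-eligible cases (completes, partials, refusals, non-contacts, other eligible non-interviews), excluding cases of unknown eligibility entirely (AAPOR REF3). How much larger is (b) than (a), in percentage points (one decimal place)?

Num → 58
Base → 147 + 22 + 58 + 54 + 15 + 109 = 405
REF1 = 58 / 405 = 0.1432
Base → 147 + 22 + 58 + 54 + 15 = 296
REF3 = 58 / 296 = 0.1959
Difference = 19.59 − 14.32 = 5.27 percentage points

5.3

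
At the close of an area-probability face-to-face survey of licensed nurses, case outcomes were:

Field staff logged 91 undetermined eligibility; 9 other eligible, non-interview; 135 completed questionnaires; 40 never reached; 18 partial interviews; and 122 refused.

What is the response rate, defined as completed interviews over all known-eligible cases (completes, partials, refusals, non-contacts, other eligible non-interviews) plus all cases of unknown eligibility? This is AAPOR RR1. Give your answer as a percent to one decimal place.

Num = 135
Denominator = 135 + 18 + 122 + 40 + 9 + 91 = 415
RR1 = 135 / 415 = 0.3253

32.5%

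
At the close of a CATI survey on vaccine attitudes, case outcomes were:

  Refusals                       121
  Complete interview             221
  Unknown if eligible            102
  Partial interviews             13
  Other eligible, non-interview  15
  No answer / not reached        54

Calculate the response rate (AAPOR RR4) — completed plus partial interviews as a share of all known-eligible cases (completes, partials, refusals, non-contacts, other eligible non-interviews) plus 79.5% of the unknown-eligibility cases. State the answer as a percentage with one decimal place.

Numerator → 221 + 13 = 234
Known eligible → 221 + 13 + 121 + 54 + 15 = 424
Estimated eligible among unknowns → 0.7950 × 102 = 81.09
Base → 424 + 81.09 = 505.09
RR4 = 234 / 505.09 = 0.4633

46.3%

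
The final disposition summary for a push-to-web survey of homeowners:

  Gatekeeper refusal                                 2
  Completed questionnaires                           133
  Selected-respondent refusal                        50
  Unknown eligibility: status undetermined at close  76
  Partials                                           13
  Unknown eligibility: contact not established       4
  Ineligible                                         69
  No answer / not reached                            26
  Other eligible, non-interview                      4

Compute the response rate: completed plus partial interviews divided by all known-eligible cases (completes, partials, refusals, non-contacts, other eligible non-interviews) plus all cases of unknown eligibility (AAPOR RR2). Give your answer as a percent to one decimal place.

Refusals = 2 + 50 = 52
Undetermined eligibility = 4 + 76 = 80
Top: 133 + 13 = 146
Base: 133 + 13 + 52 + 26 + 4 + 80 = 308
RR2 = 146 / 308 = 0.4740

47.4%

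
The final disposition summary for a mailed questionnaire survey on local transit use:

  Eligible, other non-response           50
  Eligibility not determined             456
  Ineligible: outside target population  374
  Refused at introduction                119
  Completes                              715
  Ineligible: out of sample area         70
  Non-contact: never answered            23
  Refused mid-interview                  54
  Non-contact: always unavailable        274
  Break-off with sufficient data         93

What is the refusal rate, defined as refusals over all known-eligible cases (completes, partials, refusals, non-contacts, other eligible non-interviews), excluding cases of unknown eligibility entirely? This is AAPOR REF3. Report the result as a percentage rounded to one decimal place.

13.0%

Refusals = 119 + 54 = 173
No answer / not reached = 23 + 274 = 297
Out of scope = 374 + 70 = 444
Numerator: 173
Denom: 715 + 93 + 173 + 297 + 50 = 1328
REF3 = 173 / 1328 = 0.1303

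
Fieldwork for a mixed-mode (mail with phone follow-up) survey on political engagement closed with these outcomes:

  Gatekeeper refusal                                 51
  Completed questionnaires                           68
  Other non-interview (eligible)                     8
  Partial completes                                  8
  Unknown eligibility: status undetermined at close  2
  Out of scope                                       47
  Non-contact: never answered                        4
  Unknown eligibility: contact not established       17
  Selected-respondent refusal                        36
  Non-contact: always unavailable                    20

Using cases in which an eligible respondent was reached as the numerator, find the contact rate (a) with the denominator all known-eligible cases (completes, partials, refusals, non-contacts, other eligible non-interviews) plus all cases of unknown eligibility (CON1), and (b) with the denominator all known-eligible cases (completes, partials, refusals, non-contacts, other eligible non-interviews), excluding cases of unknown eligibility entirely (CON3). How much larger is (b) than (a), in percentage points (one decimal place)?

7.8

Declined to participate = 51 + 36 = 87
No contact after all attempts = 4 + 20 = 24
Eligibility not determined = 17 + 2 = 19
Num = 68 + 8 + 87 + 8 = 171
Denominator = 68 + 8 + 87 + 24 + 8 + 19 = 214
CON1 = 171 / 214 = 0.7991
Denominator = 68 + 8 + 87 + 24 + 8 = 195
CON3 = 171 / 195 = 0.8769
Difference = 87.69 − 79.91 = 7.78 percentage points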